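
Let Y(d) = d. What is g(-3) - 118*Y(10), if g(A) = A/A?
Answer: -1179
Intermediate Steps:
g(A) = 1
g(-3) - 118*Y(10) = 1 - 118*10 = 1 - 1180 = -1179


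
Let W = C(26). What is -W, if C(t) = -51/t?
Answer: 51/26 ≈ 1.9615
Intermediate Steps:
W = -51/26 ≈ -1.9615
-W = -1*(-51/26) = 51/26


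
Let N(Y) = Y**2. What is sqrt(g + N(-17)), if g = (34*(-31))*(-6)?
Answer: sqrt(6613) ≈ 81.320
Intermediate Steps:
g = 6324 (g = -1054*(-6) = 6324)
sqrt(g + N(-17)) = sqrt(6324 + (-17)**2) = sqrt(6324 + 289) = sqrt(6613)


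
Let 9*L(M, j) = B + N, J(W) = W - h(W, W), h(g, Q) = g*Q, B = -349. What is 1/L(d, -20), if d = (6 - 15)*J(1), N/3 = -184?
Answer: -9/901 ≈ -0.0099889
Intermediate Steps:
N = -552 (N = 3*(-184) = -552)
h(g, Q) = Q*g
J(W) = W - W**2 (J(W) = W - W*W = W - W**2)
d = 0 (d = (6 - 15)*(1*(1 - 1*1)) = -9*(1 - 1) = -9*0 = 0)
L(M, j) = -901/9 (L(M, j) = (-349 - 552)/9 = (1/9)*(-901) = -901/9)
1/L(d, -20) = 1/(-901/9) = -9/901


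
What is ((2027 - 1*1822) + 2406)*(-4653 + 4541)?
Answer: -292432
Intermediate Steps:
((2027 - 1*1822) + 2406)*(-4653 + 4541) = ((2027 - 1822) + 2406)*(-112) = (205 + 2406)*(-112) = 2611*(-112) = -292432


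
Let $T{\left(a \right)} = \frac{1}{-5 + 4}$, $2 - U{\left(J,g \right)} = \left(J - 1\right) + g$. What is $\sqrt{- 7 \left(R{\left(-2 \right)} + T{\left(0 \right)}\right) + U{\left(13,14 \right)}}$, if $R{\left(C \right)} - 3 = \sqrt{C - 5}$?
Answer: $\sqrt{-38 - 7 i \sqrt{7}} \approx 1.4617 - 6.3353 i$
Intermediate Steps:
$R{\left(C \right)} = 3 + \sqrt{-5 + C}$ ($R{\left(C \right)} = 3 + \sqrt{C - 5} = 3 + \sqrt{-5 + C}$)
$U{\left(J,g \right)} = 3 - J - g$ ($U{\left(J,g \right)} = 2 - \left(\left(J - 1\right) + g\right) = 2 - \left(\left(-1 + J\right) + g\right) = 2 - \left(-1 + J + g\right) = 3 - J - g$)
$T{\left(a \right)} = -1$ ($T{\left(a \right)} = \frac{1}{-1} = -1$)
$\sqrt{- 7 \left(R{\left(-2 \right)} + T{\left(0 \right)}\right) + U{\left(13,14 \right)}} = \sqrt{- 7 \left(\left(3 + \sqrt{-5 - 2}\right) - 1\right) - 24} = \sqrt{- 7 \left(\left(3 + \sqrt{-7}\right) - 1\right) - 24} = \sqrt{- 7 \left(\left(3 + i \sqrt{7}\right) - 1\right) - 24} = \sqrt{- 7 \left(2 + i \sqrt{7}\right) - 24} = \sqrt{\left(-14 - 7 i \sqrt{7}\right) - 24} = \sqrt{-38 - 7 i \sqrt{7}}$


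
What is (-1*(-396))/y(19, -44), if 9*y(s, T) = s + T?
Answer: -3564/25 ≈ -142.56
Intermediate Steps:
y(s, T) = T/9 + s/9 (y(s, T) = (s + T)/9 = (T + s)/9 = T/9 + s/9)
(-1*(-396))/y(19, -44) = (-1*(-396))/((⅑)*(-44) + (⅑)*19) = 396/(-44/9 + 19/9) = 396/(-25/9) = 396*(-9/25) = -3564/25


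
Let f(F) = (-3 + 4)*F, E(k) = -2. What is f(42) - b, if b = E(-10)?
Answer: 44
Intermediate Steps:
b = -2
f(F) = F (f(F) = 1*F = F)
f(42) - b = 42 - 1*(-2) = 42 + 2 = 44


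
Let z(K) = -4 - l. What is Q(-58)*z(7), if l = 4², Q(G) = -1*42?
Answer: 840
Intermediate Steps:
Q(G) = -42
l = 16
z(K) = -20 (z(K) = -4 - 1*16 = -4 - 16 = -20)
Q(-58)*z(7) = -42*(-20) = 840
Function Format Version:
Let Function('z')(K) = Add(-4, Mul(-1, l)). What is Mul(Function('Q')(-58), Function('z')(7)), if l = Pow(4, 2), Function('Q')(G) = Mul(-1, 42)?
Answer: 840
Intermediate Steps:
Function('Q')(G) = -42
l = 16
Function('z')(K) = -20 (Function('z')(K) = Add(-4, Mul(-1, 16)) = Add(-4, -16) = -20)
Mul(Function('Q')(-58), Function('z')(7)) = Mul(-42, -20) = 840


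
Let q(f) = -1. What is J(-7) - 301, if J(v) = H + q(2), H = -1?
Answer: -303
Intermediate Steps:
J(v) = -2 (J(v) = -1 - 1 = -2)
J(-7) - 301 = -2 - 301 = -303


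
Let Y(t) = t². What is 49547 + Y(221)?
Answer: 98388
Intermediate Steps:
49547 + Y(221) = 49547 + 221² = 49547 + 48841 = 98388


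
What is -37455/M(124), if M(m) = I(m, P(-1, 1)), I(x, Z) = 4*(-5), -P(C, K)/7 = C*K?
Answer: 7491/4 ≈ 1872.8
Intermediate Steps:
P(C, K) = -7*C*K
I(x, Z) = -20
M(m) = -20
-37455/M(124) = -37455/(-20) = -37455*(-1/20) = 7491/4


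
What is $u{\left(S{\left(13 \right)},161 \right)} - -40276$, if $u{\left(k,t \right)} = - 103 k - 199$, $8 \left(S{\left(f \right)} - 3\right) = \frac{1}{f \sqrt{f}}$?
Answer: $39768 - \frac{103 \sqrt{13}}{1352} \approx 39768.0$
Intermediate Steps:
$S{\left(f \right)} = 3 + \frac{1}{8 f^{\frac{3}{2}}}$ ($S{\left(f \right)} = 3 + \frac{1}{8 f \sqrt{f}} = 3 + \frac{1}{8 f^{\frac{3}{2}}}$)
$u{\left(k,t \right)} = -199 - 103 k$
$u{\left(S{\left(13 \right)},161 \right)} - -40276 = \left(-199 - 103 \left(3 + \frac{1}{8 \cdot 13 \sqrt{13}}\right)\right) - -40276 = \left(-199 - 103 \left(3 + \frac{\frac{1}{169} \sqrt{13}}{8}\right)\right) + 40276 = \left(-199 - 103 \left(3 + \frac{\sqrt{13}}{1352}\right)\right) + 40276 = \left(-199 - \left(309 + \frac{103 \sqrt{13}}{1352}\right)\right) + 40276 = \left(-508 - \frac{103 \sqrt{13}}{1352}\right) + 40276 = 39768 - \frac{103 \sqrt{13}}{1352}$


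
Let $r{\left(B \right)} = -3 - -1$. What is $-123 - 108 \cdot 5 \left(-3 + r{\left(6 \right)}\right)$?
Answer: $2577$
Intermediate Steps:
$r{\left(B \right)} = -2$ ($r{\left(B \right)} = -3 + 1 = -2$)
$-123 - 108 \cdot 5 \left(-3 + r{\left(6 \right)}\right) = -123 - 108 \cdot 5 \left(-3 - 2\right) = -123 - 108 \cdot 5 \left(-5\right) = -123 - -2700 = -123 + 2700 = 2577$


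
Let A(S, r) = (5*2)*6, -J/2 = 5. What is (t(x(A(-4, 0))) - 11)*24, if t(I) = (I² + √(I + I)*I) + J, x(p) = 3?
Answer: -288 + 72*√6 ≈ -111.64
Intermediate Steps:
J = -10 (J = -2*5 = -10)
A(S, r) = 60 (A(S, r) = 10*6 = 60)
t(I) = -10 + I² + √2*I^(3/2) (t(I) = (I² + √(I + I)*I) - 10 = (I² + √(2*I)*I) - 10 = (I² + (√2*√I)*I) - 10 = (I² + √2*I^(3/2)) - 10 = -10 + I² + √2*I^(3/2))
(t(x(A(-4, 0))) - 11)*24 = ((-10 + 3² + √2*3^(3/2)) - 11)*24 = ((-10 + 9 + √2*(3*√3)) - 11)*24 = ((-10 + 9 + 3*√6) - 11)*24 = ((-1 + 3*√6) - 11)*24 = (-12 + 3*√6)*24 = -288 + 72*√6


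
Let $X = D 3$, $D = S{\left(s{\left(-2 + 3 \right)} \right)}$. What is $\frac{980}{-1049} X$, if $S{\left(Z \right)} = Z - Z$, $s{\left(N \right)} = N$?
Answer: $0$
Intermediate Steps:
$S{\left(Z \right)} = 0$
$D = 0$
$X = 0$ ($X = 0 \cdot 3 = 0$)
$\frac{980}{-1049} X = \frac{980}{-1049} \cdot 0 = 980 \left(- \frac{1}{1049}\right) 0 = \left(- \frac{980}{1049}\right) 0 = 0$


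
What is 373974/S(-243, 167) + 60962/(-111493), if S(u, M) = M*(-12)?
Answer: -6969608505/37238662 ≈ -187.16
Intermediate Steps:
S(u, M) = -12*M
373974/S(-243, 167) + 60962/(-111493) = 373974/((-12*167)) + 60962/(-111493) = 373974/(-2004) + 60962*(-1/111493) = 373974*(-1/2004) - 60962/111493 = -62329/334 - 60962/111493 = -6969608505/37238662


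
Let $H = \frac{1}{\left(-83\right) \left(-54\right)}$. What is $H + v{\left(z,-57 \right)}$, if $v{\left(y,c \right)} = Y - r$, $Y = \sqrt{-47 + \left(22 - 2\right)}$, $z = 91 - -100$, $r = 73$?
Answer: $- \frac{327185}{4482} + 3 i \sqrt{3} \approx -73.0 + 5.1962 i$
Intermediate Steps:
$z = 191$ ($z = 91 + 100 = 191$)
$Y = 3 i \sqrt{3}$ ($Y = \sqrt{-47 + 20} = \sqrt{-27} = 3 i \sqrt{3} \approx 5.1962 i$)
$v{\left(y,c \right)} = -73 + 3 i \sqrt{3}$ ($v{\left(y,c \right)} = 3 i \sqrt{3} - 73 = -73 + 3 i \sqrt{3}$)
$H = \frac{1}{4482} \approx 0.00022311$
$H + v{\left(z,-57 \right)} = \frac{1}{4482} - \left(73 - 3 i \sqrt{3}\right) = - \frac{327185}{4482} + 3 i \sqrt{3}$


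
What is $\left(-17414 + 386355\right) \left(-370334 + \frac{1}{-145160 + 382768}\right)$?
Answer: $- \frac{32464712810255811}{237608} \approx -1.3663 \cdot 10^{11}$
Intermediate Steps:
$\left(-17414 + 386355\right) \left(-370334 + \frac{1}{-145160 + 382768}\right) = 368941 \left(-370334 + \frac{1}{237608}\right) = 368941 \left(- \frac{87994321071}{237608}\right) = - \frac{32464712810255811}{237608}$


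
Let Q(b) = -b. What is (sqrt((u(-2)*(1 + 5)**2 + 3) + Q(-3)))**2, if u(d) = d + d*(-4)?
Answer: 222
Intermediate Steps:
u(d) = -3*d (u(d) = d - 4*d = -3*d)
(sqrt((u(-2)*(1 + 5)**2 + 3) + Q(-3)))**2 = (sqrt(((-3*(-2))*(1 + 5)**2 + 3) - 1*(-3)))**2 = (sqrt((6*6**2 + 3) + 3))**2 = (sqrt((6*36 + 3) + 3))**2 = (sqrt((216 + 3) + 3))**2 = (sqrt(219 + 3))**2 = (sqrt(222))**2 = 222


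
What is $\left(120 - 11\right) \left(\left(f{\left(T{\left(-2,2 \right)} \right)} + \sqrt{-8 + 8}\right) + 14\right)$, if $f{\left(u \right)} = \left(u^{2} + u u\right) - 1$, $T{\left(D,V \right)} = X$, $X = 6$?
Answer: $9265$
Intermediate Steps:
$T{\left(D,V \right)} = 6$
$f{\left(u \right)} = -1 + 2 u^{2}$ ($f{\left(u \right)} = \left(u^{2} + u^{2}\right) - 1 = 2 u^{2} - 1 = -1 + 2 u^{2}$)
$\left(120 - 11\right) \left(\left(f{\left(T{\left(-2,2 \right)} \right)} + \sqrt{-8 + 8}\right) + 14\right) = \left(120 - 11\right) \left(\left(\left(-1 + 2 \cdot 6^{2}\right) + \sqrt{-8 + 8}\right) + 14\right) = 109 \left(\left(\left(-1 + 2 \cdot 36\right) + \sqrt{0}\right) + 14\right) = 109 \left(\left(\left(-1 + 72\right) + 0\right) + 14\right) = 109 \left(\left(71 + 0\right) + 14\right) = 109 \left(71 + 14\right) = 109 \cdot 85 = 9265$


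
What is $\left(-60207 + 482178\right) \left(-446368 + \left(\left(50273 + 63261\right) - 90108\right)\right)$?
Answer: $-178469258682$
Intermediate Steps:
$\left(-60207 + 482178\right) \left(-446368 + \left(\left(50273 + 63261\right) - 90108\right)\right) = 421971 \left(-446368 + \left(113534 - 90108\right)\right) = 421971 \left(-446368 + 23426\right) = 421971 \left(-422942\right) = -178469258682$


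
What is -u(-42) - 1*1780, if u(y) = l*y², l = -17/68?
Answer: -1339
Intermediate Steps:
l = -¼ (l = -17*1/68 = -¼ ≈ -0.25000)
u(y) = -y²/4
-u(-42) - 1*1780 = -(-1)*(-42)²/4 - 1*1780 = -(-1)*1764/4 - 1780 = -1*(-441) - 1780 = 441 - 1780 = -1339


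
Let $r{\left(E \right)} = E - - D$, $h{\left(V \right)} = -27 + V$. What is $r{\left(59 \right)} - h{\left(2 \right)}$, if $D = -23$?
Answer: $61$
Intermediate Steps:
$r{\left(E \right)} = -23 + E$ ($r{\left(E \right)} = E - \left(-1\right) \left(-23\right) = E - 23 = -23 + E$)
$r{\left(59 \right)} - h{\left(2 \right)} = \left(-23 + 59\right) - \left(-27 + 2\right) = 36 - -25 = 36 + 25 = 61$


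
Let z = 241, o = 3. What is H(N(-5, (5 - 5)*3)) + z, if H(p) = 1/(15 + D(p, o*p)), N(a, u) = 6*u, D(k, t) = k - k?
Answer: 3616/15 ≈ 241.07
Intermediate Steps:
D(k, t) = 0
H(p) = 1/15 (H(p) = 1/(15 + 0) = 1/15)
H(N(-5, (5 - 5)*3)) + z = 1/15 + 241 = 3616/15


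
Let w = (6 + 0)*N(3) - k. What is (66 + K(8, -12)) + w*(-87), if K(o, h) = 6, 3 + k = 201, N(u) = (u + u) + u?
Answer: 12600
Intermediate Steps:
N(u) = 3*u (N(u) = 2*u + u = 3*u)
k = 198 (k = -3 + 201 = 198)
w = -144 (w = (6 + 0)*(3*3) - 1*198 = 6*9 - 198 = 54 - 198 = -144)
(66 + K(8, -12)) + w*(-87) = (66 + 6) - 144*(-87) = 72 + 12528 = 12600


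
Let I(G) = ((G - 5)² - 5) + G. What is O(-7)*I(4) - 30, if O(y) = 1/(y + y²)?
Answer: -30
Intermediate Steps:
I(G) = -5 + G + (-5 + G)² (I(G) = ((-5 + G)² - 5) + G = (-5 + (-5 + G)²) + G = -5 + G + (-5 + G)²)
O(-7)*I(4) - 30 = (1/((-7)*(1 - 7)))*(-5 + 4 + (-5 + 4)²) - 30 = (-⅐/(-6))*(-5 + 4 + (-1)²) - 30 = (-⅐*(-⅙))*(-5 + 4 + 1) - 30 = (1/42)*0 - 30 = 0 - 30 = -30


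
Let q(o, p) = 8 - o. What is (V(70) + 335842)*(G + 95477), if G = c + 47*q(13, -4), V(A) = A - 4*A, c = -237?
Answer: 31886718160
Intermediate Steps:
V(A) = -3*A
G = -472 (G = -237 + 47*(8 - 1*13) = -237 + 47*(8 - 13) = -237 + 47*(-5) = -237 - 235 = -472)
(V(70) + 335842)*(G + 95477) = (-3*70 + 335842)*(-472 + 95477) = (-210 + 335842)*95005 = 335632*95005 = 31886718160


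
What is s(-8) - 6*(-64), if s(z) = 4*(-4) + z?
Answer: 360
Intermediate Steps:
s(z) = -16 + z
s(-8) - 6*(-64) = (-16 - 8) - 6*(-64) = -24 + 384 = 360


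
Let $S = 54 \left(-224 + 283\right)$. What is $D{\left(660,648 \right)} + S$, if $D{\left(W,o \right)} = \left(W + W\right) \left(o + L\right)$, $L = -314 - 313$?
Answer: $30906$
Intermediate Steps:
$L = -627$ ($L = -314 - 313 = -627$)
$D{\left(W,o \right)} = 2 W \left(-627 + o\right)$ ($D{\left(W,o \right)} = \left(W + W\right) \left(o - 627\right) = 2 W \left(-627 + o\right)$)
$S = 3186$ ($S = 54 \cdot 59 = 3186$)
$D{\left(660,648 \right)} + S = 2 \cdot 660 \left(-627 + 648\right) + 3186 = 2 \cdot 660 \cdot 21 + 3186 = 27720 + 3186 = 30906$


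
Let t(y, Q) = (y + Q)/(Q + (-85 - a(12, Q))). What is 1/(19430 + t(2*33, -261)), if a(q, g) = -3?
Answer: 343/6664685 ≈ 5.1465e-5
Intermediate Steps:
t(y, Q) = (Q + y)/(-82 + Q) (t(y, Q) = (y + Q)/(Q + (-85 - 1*(-3))) = (Q + y)/(Q + (-85 + 3)) = (Q + y)/(Q - 82) = (Q + y)/(-82 + Q))
1/(19430 + t(2*33, -261)) = 1/(19430 + (-261 + 2*33)/(-82 - 261)) = 1/(19430 + (-261 + 66)/(-343)) = 1/(19430 - 1/343*(-195)) = 1/(19430 + 195/343) = 1/(6664685/343) = 343/6664685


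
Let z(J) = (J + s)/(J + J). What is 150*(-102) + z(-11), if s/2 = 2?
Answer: -336593/22 ≈ -15300.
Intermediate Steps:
s = 4 (s = 2*2 = 4)
z(J) = (4 + J)/(2*J) (z(J) = (J + 4)/(J + J) = (4 + J)/((2*J)) = (4 + J)*(1/(2*J)) = (4 + J)/(2*J))
150*(-102) + z(-11) = 150*(-102) + (1/2)*(4 - 11)/(-11) = -15300 + (1/2)*(-1/11)*(-7) = -15300 + 7/22 = -336593/22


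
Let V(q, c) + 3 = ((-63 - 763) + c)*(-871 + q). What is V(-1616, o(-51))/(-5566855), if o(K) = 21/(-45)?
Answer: -10277098/27834275 ≈ -0.36922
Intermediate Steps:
o(K) = -7/15 (o(K) = 21*(-1/45) = -7/15)
V(q, c) = -3 + (-871 + q)*(-826 + c) (V(q, c) = -3 + ((-63 - 763) + c)*(-871 + q) = -3 + (-826 + c)*(-871 + q) = -3 + (-871 + q)*(-826 + c))
V(-1616, o(-51))/(-5566855) = (719443 - 871*(-7/15) - 826*(-1616) - 7/15*(-1616))/(-5566855) = (719443 + 6097/15 + 1334816 + 11312/15)*(-1/5566855) = (10277098/5)*(-1/5566855) = -10277098/27834275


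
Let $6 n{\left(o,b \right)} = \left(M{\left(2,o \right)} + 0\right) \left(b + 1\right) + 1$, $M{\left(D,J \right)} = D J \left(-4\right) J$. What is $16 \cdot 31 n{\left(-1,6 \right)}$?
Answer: $- \frac{13640}{3} \approx -4546.7$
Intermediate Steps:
$M{\left(D,J \right)} = - 4 D J^{2}$ ($M{\left(D,J \right)} = - 4 D J J = - 4 D J^{2}$)
$n{\left(o,b \right)} = \frac{1}{6} - \frac{4 o^{2} \left(1 + b\right)}{3}$ ($n{\left(o,b \right)} = \frac{\left(\left(-4\right) 2 o^{2} + 0\right) \left(b + 1\right) + 1}{6} = \frac{\left(- 8 o^{2} + 0\right) \left(1 + b\right) + 1}{6} = \frac{- 8 o^{2} \left(1 + b\right) + 1}{6} = \frac{1 - 8 o^{2} \left(1 + b\right)}{6} = \frac{1}{6} - \frac{4 o^{2} \left(1 + b\right)}{3}$)
$16 \cdot 31 n{\left(-1,6 \right)} = 16 \cdot 31 \left(\frac{1}{6} - \frac{4 \left(-1\right)^{2}}{3} - 8 \left(-1\right)^{2}\right) = 496 \left(\frac{1}{6} - \frac{4}{3} - 8 \cdot 1\right) = 496 \left(\frac{1}{6} - \frac{4}{3} - 8\right) = 496 \left(- \frac{55}{6}\right) = - \frac{13640}{3}$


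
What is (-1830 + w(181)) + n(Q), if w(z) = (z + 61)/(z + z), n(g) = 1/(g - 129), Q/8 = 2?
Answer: -37415498/20453 ≈ -1829.3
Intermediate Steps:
Q = 16 (Q = 8*2 = 16)
n(g) = 1/(-129 + g)
w(z) = (61 + z)/(2*z) (w(z) = (61 + z)/((2*z)) = (61 + z)*(1/(2*z)) = (61 + z)/(2*z))
(-1830 + w(181)) + n(Q) = (-1830 + (½)*(61 + 181)/181) + 1/(-129 + 16) = (-1830 + (½)*(1/181)*242) + 1/(-113) = (-1830 + 121/181) - 1/113 = -331109/181 - 1/113 = -37415498/20453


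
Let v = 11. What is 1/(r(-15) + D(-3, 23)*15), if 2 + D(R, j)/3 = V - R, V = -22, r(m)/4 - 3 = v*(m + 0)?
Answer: -1/1593 ≈ -0.00062775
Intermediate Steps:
r(m) = 12 + 44*m (r(m) = 12 + 4*(11*(m + 0)) = 12 + 4*(11*m) = 12 + 44*m)
D(R, j) = -72 - 3*R (D(R, j) = -6 + 3*(-22 - R) = -6 + (-66 - 3*R) = -72 - 3*R)
1/(r(-15) + D(-3, 23)*15) = 1/((12 + 44*(-15)) + (-72 - 3*(-3))*15) = 1/((12 - 660) + (-72 + 9)*15) = 1/(-648 - 63*15) = 1/(-648 - 945) = 1/(-1593) = -1/1593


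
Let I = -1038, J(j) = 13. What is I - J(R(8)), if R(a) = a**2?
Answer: -1051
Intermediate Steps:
I - J(R(8)) = -1038 - 1*13 = -1038 - 13 = -1051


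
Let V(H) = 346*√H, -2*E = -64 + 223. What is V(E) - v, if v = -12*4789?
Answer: 57468 + 173*I*√318 ≈ 57468.0 + 3085.0*I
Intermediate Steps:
E = -159/2 (E = -(-64 + 223)/2 = -½*159 = -159/2 ≈ -79.500)
v = -57468
V(E) - v = 346*√(-159/2) - 1*(-57468) = 346*(I*√318/2) + 57468 = 173*I*√318 + 57468 = 57468 + 173*I*√318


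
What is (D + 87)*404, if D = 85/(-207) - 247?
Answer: -13414820/207 ≈ -64806.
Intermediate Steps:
D = -51214/207 (D = 85*(-1/207) - 247 = -85/207 - 247 = -51214/207 ≈ -247.41)
(D + 87)*404 = (-51214/207 + 87)*404 = -33205/207*404 = -13414820/207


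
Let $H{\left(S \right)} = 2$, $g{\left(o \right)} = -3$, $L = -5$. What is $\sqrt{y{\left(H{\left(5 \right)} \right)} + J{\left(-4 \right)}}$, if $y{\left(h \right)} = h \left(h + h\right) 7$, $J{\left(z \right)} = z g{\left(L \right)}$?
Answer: $2 \sqrt{17} \approx 8.2462$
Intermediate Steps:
$J{\left(z \right)} = - 3 z$ ($J{\left(z \right)} = z \left(-3\right) = - 3 z$)
$y{\left(h \right)} = 14 h^{2}$ ($y{\left(h \right)} = h 2 h 7 = 2 h^{2} \cdot 7 = 14 h^{2}$)
$\sqrt{y{\left(H{\left(5 \right)} \right)} + J{\left(-4 \right)}} = \sqrt{14 \cdot 2^{2} - -12} = \sqrt{14 \cdot 4 + 12} = \sqrt{56 + 12} = \sqrt{68} = 2 \sqrt{17}$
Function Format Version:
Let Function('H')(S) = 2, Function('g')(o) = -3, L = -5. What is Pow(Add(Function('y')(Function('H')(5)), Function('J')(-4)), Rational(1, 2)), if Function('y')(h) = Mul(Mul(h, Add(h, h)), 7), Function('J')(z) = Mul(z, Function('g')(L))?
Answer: Mul(2, Pow(17, Rational(1, 2))) ≈ 8.2462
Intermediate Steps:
Function('J')(z) = Mul(-3, z) (Function('J')(z) = Mul(z, -3) = Mul(-3, z))
Function('y')(h) = Mul(14, Pow(h, 2)) (Function('y')(h) = Mul(Mul(h, Mul(2, h)), 7) = Mul(Mul(2, Pow(h, 2)), 7) = Mul(14, Pow(h, 2)))
Pow(Add(Function('y')(Function('H')(5)), Function('J')(-4)), Rational(1, 2)) = Pow(Add(Mul(14, Pow(2, 2)), Mul(-3, -4)), Rational(1, 2)) = Pow(Add(Mul(14, 4), 12), Rational(1, 2)) = Pow(Add(56, 12), Rational(1, 2)) = Pow(68, Rational(1, 2)) = Mul(2, Pow(17, Rational(1, 2)))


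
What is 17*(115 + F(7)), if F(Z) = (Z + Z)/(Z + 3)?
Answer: 9894/5 ≈ 1978.8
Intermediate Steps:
F(Z) = 2*Z/(3 + Z) (F(Z) = (2*Z)/(3 + Z) = 2*Z/(3 + Z))
17*(115 + F(7)) = 17*(115 + 2*7/(3 + 7)) = 17*(115 + 2*7/10) = 17*(115 + 2*7*(⅒)) = 17*(115 + 7/5) = 17*(582/5) = 9894/5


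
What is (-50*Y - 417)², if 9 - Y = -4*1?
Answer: 1138489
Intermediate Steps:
Y = 13 (Y = 9 - (-4) = 9 - 1*(-4) = 9 + 4 = 13)
(-50*Y - 417)² = (-50*13 - 417)² = (-650 - 417)² = (-1067)² = 1138489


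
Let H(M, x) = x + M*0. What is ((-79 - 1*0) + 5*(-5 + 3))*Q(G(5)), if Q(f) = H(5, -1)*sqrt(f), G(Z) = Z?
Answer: 89*sqrt(5) ≈ 199.01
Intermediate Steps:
H(M, x) = x (H(M, x) = x + 0 = x)
Q(f) = -sqrt(f)
((-79 - 1*0) + 5*(-5 + 3))*Q(G(5)) = ((-79 - 1*0) + 5*(-5 + 3))*(-sqrt(5)) = ((-79 + 0) + 5*(-2))*(-sqrt(5)) = (-79 - 10)*(-sqrt(5)) = -(-89)*sqrt(5) = 89*sqrt(5)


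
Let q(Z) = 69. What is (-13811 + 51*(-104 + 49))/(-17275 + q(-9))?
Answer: 8308/8603 ≈ 0.96571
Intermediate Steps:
(-13811 + 51*(-104 + 49))/(-17275 + q(-9)) = (-13811 + 51*(-104 + 49))/(-17275 + 69) = (-13811 + 51*(-55))/(-17206) = (-13811 - 2805)*(-1/17206) = -16616*(-1/17206) = 8308/8603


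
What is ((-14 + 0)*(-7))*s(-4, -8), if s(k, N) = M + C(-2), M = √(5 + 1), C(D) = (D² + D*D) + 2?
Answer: 980 + 98*√6 ≈ 1220.1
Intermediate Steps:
C(D) = 2 + 2*D² (C(D) = (D² + D²) + 2 = 2*D² + 2 = 2 + 2*D²)
M = √6 ≈ 2.4495
s(k, N) = 10 + √6 (s(k, N) = √6 + (2 + 2*(-2)²) = √6 + (2 + 2*4) = √6 + (2 + 8) = √6 + 10 = 10 + √6)
((-14 + 0)*(-7))*s(-4, -8) = ((-14 + 0)*(-7))*(10 + √6) = (-14*(-7))*(10 + √6) = 98*(10 + √6) = 980 + 98*√6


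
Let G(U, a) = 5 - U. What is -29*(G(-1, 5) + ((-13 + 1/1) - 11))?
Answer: 493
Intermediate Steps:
-29*(G(-1, 5) + ((-13 + 1/1) - 11)) = -29*((5 - 1*(-1)) + ((-13 + 1/1) - 11)) = -29*((5 + 1) + ((-13 + 1) - 11)) = -29*(6 + (-12 - 11)) = -29*(6 - 23) = -29*(-17) = 493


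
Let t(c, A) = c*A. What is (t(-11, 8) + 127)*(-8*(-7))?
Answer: 2184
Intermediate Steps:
t(c, A) = A*c
(t(-11, 8) + 127)*(-8*(-7)) = (8*(-11) + 127)*(-8*(-7)) = (-88 + 127)*56 = 39*56 = 2184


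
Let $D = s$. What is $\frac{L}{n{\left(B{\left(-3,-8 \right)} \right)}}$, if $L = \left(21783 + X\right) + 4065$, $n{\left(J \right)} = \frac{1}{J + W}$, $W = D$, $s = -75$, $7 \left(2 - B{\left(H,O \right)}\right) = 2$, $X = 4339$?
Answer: $- \frac{15485931}{7} \approx -2.2123 \cdot 10^{6}$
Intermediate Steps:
$B{\left(H,O \right)} = \frac{12}{7}$ ($B{\left(H,O \right)} = 2 - \frac{2}{7} = \frac{12}{7}$)
$D = -75$
$W = -75$
$n{\left(J \right)} = \frac{1}{-75 + J}$ ($n{\left(J \right)} = \frac{1}{J - 75} = \frac{1}{-75 + J}$)
$L = 30187$ ($L = \left(21783 + 4339\right) + 4065 = 26122 + 4065 = 30187$)
$\frac{L}{n{\left(B{\left(-3,-8 \right)} \right)}} = \frac{30187}{\frac{1}{-75 + \frac{12}{7}}} = \frac{30187}{\frac{1}{- \frac{513}{7}}} = \frac{30187}{- \frac{7}{513}} = 30187 \left(- \frac{513}{7}\right) = - \frac{15485931}{7}$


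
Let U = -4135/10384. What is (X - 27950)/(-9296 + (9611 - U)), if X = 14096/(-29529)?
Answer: -8570430724064/96710280255 ≈ -88.620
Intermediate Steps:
X = -14096/29529 (X = 14096*(-1/29529) = -14096/29529 ≈ -0.47736)
U = -4135/10384 ≈ -0.39821
(X - 27950)/(-9296 + (9611 - U)) = (-14096/29529 - 27950)/(-9296 + (9611 - 1*(-4135/10384))) = -825349646/(29529*(-9296 + (9611 + 4135/10384))) = -825349646/(29529*(-9296 + 99804759/10384)) = -825349646/(29529*3275095/10384) = -825349646/29529*10384/3275095 = -8570430724064/96710280255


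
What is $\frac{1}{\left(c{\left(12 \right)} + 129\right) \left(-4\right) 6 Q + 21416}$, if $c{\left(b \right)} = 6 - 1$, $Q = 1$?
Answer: $\frac{1}{18200} \approx 5.4945 \cdot 10^{-5}$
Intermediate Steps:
$c{\left(b \right)} = 5$ ($c{\left(b \right)} = 6 - 1 = 5$)
$\frac{1}{\left(c{\left(12 \right)} + 129\right) \left(-4\right) 6 Q + 21416} = \frac{1}{\left(5 + 129\right) \left(-4\right) 6 \cdot 1 + 21416} = \frac{1}{134 \left(\left(-24\right) 1\right) + 21416} = \frac{1}{134 \left(-24\right) + 21416} = \frac{1}{-3216 + 21416} = \frac{1}{18200}$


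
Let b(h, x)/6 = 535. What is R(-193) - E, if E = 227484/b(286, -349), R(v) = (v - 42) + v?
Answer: -266894/535 ≈ -498.87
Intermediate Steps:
b(h, x) = 3210 (b(h, x) = 6*535 = 3210)
R(v) = -42 + 2*v (R(v) = (-42 + v) + v = -42 + 2*v)
E = 37914/535 (E = 227484/3210 = 227484*(1/3210) = 37914/535 ≈ 70.867)
R(-193) - E = (-42 + 2*(-193)) - 1*37914/535 = (-42 - 386) - 37914/535 = -428 - 37914/535 = -266894/535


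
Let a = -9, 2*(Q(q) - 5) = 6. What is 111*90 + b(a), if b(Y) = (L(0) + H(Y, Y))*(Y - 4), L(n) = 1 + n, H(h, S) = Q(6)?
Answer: 9873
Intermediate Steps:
Q(q) = 8 (Q(q) = 5 + (½)*6 = 5 + 3 = 8)
H(h, S) = 8
b(Y) = -36 + 9*Y (b(Y) = ((1 + 0) + 8)*(Y - 4) = (1 + 8)*(-4 + Y) = 9*(-4 + Y) = -36 + 9*Y)
111*90 + b(a) = 111*90 + (-36 + 9*(-9)) = 9990 + (-36 - 81) = 9990 - 117 = 9873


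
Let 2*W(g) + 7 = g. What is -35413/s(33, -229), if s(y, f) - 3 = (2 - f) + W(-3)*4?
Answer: -35413/214 ≈ -165.48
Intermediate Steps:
W(g) = -7/2 + g/2
s(y, f) = -15 - f (s(y, f) = 3 + ((2 - f) + (-7/2 + (½)*(-3))*4) = 3 + ((2 - f) + (-7/2 - 3/2)*4) = 3 + ((2 - f) - 5*4) = 3 + ((2 - f) - 20) = 3 + (-18 - f) = -15 - f)
-35413/s(33, -229) = -35413/(-15 - 1*(-229)) = -35413/(-15 + 229) = -35413/214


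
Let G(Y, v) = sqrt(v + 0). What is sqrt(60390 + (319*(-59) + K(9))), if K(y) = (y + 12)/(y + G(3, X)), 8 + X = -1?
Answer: sqrt(4157110 - 70*I)/10 ≈ 203.89 - 0.0017166*I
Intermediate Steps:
X = -9 (X = -8 - 1 = -9)
G(Y, v) = sqrt(v)
K(y) = (12 + y)/(y + 3*I) (K(y) = (y + 12)/(y + sqrt(-9)) = (12 + y)/(y + 3*I))
sqrt(60390 + (319*(-59) + K(9))) = sqrt(60390 + (319*(-59) + (12 + 9)/(9 + 3*I))) = sqrt(60390 + (-18821 + ((9 - 3*I)/90)*21)) = sqrt(60390 + (-18821 + 7*(9 - 3*I)/30)) = sqrt(41569 + 7*(9 - 3*I)/30)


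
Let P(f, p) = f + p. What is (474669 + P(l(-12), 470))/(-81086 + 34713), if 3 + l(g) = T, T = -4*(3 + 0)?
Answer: -475124/46373 ≈ -10.246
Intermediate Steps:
T = -12 (T = -4*3 = -12)
l(g) = -15 (l(g) = -3 - 12 = -15)
(474669 + P(l(-12), 470))/(-81086 + 34713) = (474669 + (-15 + 470))/(-81086 + 34713) = (474669 + 455)/(-46373) = 475124*(-1/46373) = -475124/46373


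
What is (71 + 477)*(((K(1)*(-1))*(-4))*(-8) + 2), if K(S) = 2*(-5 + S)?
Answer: 141384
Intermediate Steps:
K(S) = -10 + 2*S
(71 + 477)*(((K(1)*(-1))*(-4))*(-8) + 2) = (71 + 477)*((((-10 + 2*1)*(-1))*(-4))*(-8) + 2) = 548*((((-10 + 2)*(-1))*(-4))*(-8) + 2) = 548*((-8*(-1)*(-4))*(-8) + 2) = 548*((8*(-4))*(-8) + 2) = 548*(-32*(-8) + 2) = 548*(256 + 2) = 548*258 = 141384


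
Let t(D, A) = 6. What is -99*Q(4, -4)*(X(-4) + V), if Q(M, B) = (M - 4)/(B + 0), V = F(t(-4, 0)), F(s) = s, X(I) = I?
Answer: 0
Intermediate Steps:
V = 6
Q(M, B) = (-4 + M)/B
-99*Q(4, -4)*(X(-4) + V) = -99*(-4 + 4)/(-4)*(-4 + 6) = -99*(-¼*0)*2 = -0*2 = -99*0 = 0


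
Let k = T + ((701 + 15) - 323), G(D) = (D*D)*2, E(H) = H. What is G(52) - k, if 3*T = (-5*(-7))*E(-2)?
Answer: 15115/3 ≈ 5038.3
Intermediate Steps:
G(D) = 2*D² (G(D) = D²*2 = 2*D²)
T = -70/3 (T = (-5*(-7)*(-2))/3 = (35*(-2))/3 = (⅓)*(-70) = -70/3 ≈ -23.333)
k = 1109/3 (k = -70/3 + ((701 + 15) - 323) = -70/3 + (716 - 323) = -70/3 + 393 = 1109/3 ≈ 369.67)
G(52) - k = 2*52² - 1*1109/3 = 2*2704 - 1109/3 = 5408 - 1109/3 = 15115/3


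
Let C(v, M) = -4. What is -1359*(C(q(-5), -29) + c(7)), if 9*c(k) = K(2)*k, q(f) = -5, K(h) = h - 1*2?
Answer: 5436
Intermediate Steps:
K(h) = -2 + h (K(h) = h - 2 = -2 + h)
c(k) = 0 (c(k) = ((-2 + 2)*k)/9 = (0*k)/9 = (1/9)*0 = 0)
-1359*(C(q(-5), -29) + c(7)) = -1359*(-4 + 0) = -1359*(-4) = 5436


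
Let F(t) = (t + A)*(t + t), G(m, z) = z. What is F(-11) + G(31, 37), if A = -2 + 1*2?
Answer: 279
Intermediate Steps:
A = 0 (A = -2 + 2 = 0)
F(t) = 2*t² (F(t) = (t + 0)*(t + t) = t*(2*t) = 2*t²)
F(-11) + G(31, 37) = 2*(-11)² + 37 = 2*121 + 37 = 242 + 37 = 279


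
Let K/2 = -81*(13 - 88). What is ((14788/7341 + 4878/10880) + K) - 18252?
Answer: -243585262661/39935040 ≈ -6099.5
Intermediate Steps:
K = 12150 (K = 2*(-81*(13 - 88)) = 2*(-81*(-75)) = 2*6075 = 12150)
((14788/7341 + 4878/10880) + K) - 18252 = ((14788/7341 + 4878/10880) + 12150) - 18252 = ((14788*(1/7341) + 4878*(1/10880)) + 12150) - 18252 = ((14788/7341 + 2439/5440) + 12150) - 18252 = (98351419/39935040 + 12150) - 18252 = 485309087419/39935040 - 18252 = -243585262661/39935040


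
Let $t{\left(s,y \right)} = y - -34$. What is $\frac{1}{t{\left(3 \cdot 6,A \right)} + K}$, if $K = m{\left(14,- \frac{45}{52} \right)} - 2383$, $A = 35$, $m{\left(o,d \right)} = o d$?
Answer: $- \frac{26}{60479} \approx -0.0004299$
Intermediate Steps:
$m{\left(o,d \right)} = d o$
$t{\left(s,y \right)} = 34 + y$ ($t{\left(s,y \right)} = y + 34 = 34 + y$)
$K = - \frac{62273}{26}$ ($K = - \frac{45}{52} \cdot 14 - 2383 = \left(-45\right) \frac{1}{52} \cdot 14 - 2383 = \left(- \frac{45}{52}\right) 14 - 2383 = - \frac{315}{26} - 2383 = - \frac{62273}{26} \approx -2395.1$)
$\frac{1}{t{\left(3 \cdot 6,A \right)} + K} = \frac{1}{\left(34 + 35\right) - \frac{62273}{26}} = \frac{1}{69 - \frac{62273}{26}} = \frac{1}{- \frac{60479}{26}} = - \frac{26}{60479}$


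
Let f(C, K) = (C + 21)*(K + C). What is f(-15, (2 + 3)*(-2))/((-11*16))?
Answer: 75/88 ≈ 0.85227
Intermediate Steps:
f(C, K) = (21 + C)*(C + K)
f(-15, (2 + 3)*(-2))/((-11*16)) = ((-15)² + 21*(-15) + 21*((2 + 3)*(-2)) - 15*(2 + 3)*(-2))/((-11*16)) = (225 - 315 + 21*(5*(-2)) - 75*(-2))/(-176) = (225 - 315 + 21*(-10) - 15*(-10))*(-1/176) = (225 - 315 - 210 + 150)*(-1/176) = -150*(-1/176) = 75/88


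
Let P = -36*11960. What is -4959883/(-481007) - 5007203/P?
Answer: 4544026917901/207102373920 ≈ 21.941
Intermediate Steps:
P = -430560
-4959883/(-481007) - 5007203/P = -4959883/(-481007) - 5007203/(-430560) = -4959883*(-1/481007) - 5007203*(-1/430560) = 4959883/481007 + 5007203/430560 = 4544026917901/207102373920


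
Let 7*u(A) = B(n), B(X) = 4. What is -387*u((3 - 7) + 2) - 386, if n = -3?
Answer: -4250/7 ≈ -607.14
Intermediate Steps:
u(A) = 4/7 (u(A) = (1/7)*4 = 4/7)
-387*u((3 - 7) + 2) - 386 = -387*4/7 - 386 = -1548/7 - 386 = -4250/7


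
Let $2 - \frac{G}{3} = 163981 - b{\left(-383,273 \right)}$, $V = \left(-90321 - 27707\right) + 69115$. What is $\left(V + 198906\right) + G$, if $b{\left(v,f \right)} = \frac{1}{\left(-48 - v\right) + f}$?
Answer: $- \frac{207901949}{608} \approx -3.4194 \cdot 10^{5}$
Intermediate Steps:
$b{\left(v,f \right)} = \frac{1}{-48 + f - v}$
$V = -48913$ ($V = -118028 + 69115 = -48913$)
$G = - \frac{299097693}{608}$ ($G = 6 - 3 \left(163981 - - \frac{1}{48 - 383 - 273}\right) = 6 - 3 \left(163981 - - \frac{1}{-608}\right) = 6 - 3 \left(163981 - \left(-1\right) \left(- \frac{1}{608}\right)\right) = 6 - 3 \left(163981 - \frac{1}{608}\right) = 6 - \frac{299101341}{608} = - \frac{299097693}{608} \approx -4.9194 \cdot 10^{5}$)
$\left(V + 198906\right) + G = \left(-48913 + 198906\right) - \frac{299097693}{608} = 149993 - \frac{299097693}{608} = - \frac{207901949}{608}$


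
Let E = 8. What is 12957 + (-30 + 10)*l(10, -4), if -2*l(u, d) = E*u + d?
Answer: 13717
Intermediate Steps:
l(u, d) = -4*u - d/2 (l(u, d) = -(8*u + d)/2 = -(d + 8*u)/2 = -4*u - d/2)
12957 + (-30 + 10)*l(10, -4) = 12957 + (-30 + 10)*(-4*10 - ½*(-4)) = 12957 - 20*(-40 + 2) = 12957 - 20*(-38) = 12957 + 760 = 13717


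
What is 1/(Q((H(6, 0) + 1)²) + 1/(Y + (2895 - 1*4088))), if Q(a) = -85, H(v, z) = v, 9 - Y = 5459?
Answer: -6643/564656 ≈ -0.011765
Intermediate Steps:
Y = -5450 (Y = 9 - 1*5459 = 9 - 5459 = -5450)
1/(Q((H(6, 0) + 1)²) + 1/(Y + (2895 - 1*4088))) = 1/(-85 + 1/(-5450 + (2895 - 1*4088))) = 1/(-85 + 1/(-5450 + (2895 - 4088))) = 1/(-85 + 1/(-5450 - 1193)) = 1/(-85 + 1/(-6643)) = 1/(-85 - 1/6643) = 1/(-564656/6643) = -6643/564656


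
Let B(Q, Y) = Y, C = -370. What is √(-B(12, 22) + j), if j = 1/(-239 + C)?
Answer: I*√8159991/609 ≈ 4.6906*I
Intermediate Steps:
j = -1/609 (j = 1/(-239 - 370) = 1/(-609) = -1/609 ≈ -0.0016420)
√(-B(12, 22) + j) = √(-1*22 - 1/609) = √(-22 - 1/609) = √(-13399/609) = I*√8159991/609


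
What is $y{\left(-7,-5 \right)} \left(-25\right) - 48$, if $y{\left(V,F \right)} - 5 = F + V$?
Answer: $127$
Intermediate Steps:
$y{\left(V,F \right)} = 5 + F + V$ ($y{\left(V,F \right)} = 5 + \left(F + V\right) = 5 + F + V$)
$y{\left(-7,-5 \right)} \left(-25\right) - 48 = \left(5 - 5 - 7\right) \left(-25\right) - 48 = \left(-7\right) \left(-25\right) - 48 = 175 - 48 = 127$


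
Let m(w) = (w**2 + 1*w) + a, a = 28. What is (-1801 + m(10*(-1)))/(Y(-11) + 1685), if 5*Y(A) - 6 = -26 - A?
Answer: -8415/8416 ≈ -0.99988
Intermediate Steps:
Y(A) = -4 - A/5 (Y(A) = 6/5 + (-26 - A)/5 = 6/5 + (-26/5 - A/5) = -4 - A/5)
m(w) = 28 + w + w**2 (m(w) = (w**2 + 1*w) + 28 = (w**2 + w) + 28 = (w + w**2) + 28 = 28 + w + w**2)
(-1801 + m(10*(-1)))/(Y(-11) + 1685) = (-1801 + (28 + 10*(-1) + (10*(-1))**2))/((-4 - 1/5*(-11)) + 1685) = (-1801 + (28 - 10 + (-10)**2))/((-4 + 11/5) + 1685) = (-1801 + (28 - 10 + 100))/(-9/5 + 1685) = (-1801 + 118)/(8416/5) = -1683*5/8416 = -8415/8416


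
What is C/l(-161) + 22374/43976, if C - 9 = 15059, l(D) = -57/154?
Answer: -51021900677/1253316 ≈ -40710.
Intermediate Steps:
l(D) = -57/154 (l(D) = -57*1/154 = -57/154)
C = 15068 (C = 9 + 15059 = 15068)
C/l(-161) + 22374/43976 = 15068/(-57/154) + 22374/43976 = 15068*(-154/57) + 22374*(1/43976) = -2320472/57 + 11187/21988 = -51021900677/1253316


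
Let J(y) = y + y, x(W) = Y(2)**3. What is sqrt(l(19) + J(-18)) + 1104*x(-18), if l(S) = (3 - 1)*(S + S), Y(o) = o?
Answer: 8832 + 2*sqrt(10) ≈ 8838.3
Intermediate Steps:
l(S) = 4*S (l(S) = 2*(2*S) = 4*S)
x(W) = 8 (x(W) = 2**3 = 8)
J(y) = 2*y
sqrt(l(19) + J(-18)) + 1104*x(-18) = sqrt(4*19 + 2*(-18)) + 1104*8 = sqrt(76 - 36) + 8832 = sqrt(40) + 8832 = 2*sqrt(10) + 8832 = 8832 + 2*sqrt(10)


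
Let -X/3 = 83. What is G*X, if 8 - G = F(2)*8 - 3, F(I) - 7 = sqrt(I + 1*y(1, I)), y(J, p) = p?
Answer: 15189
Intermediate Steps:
X = -249 (X = -3*83 = -249)
F(I) = 7 + sqrt(2)*sqrt(I) (F(I) = 7 + sqrt(I + 1*I) = 7 + sqrt(I + I) = 7 + sqrt(2*I) = 7 + sqrt(2)*sqrt(I))
G = -61 (G = 8 - ((7 + sqrt(2)*sqrt(2))*8 - 3) = 8 - ((7 + 2)*8 - 3) = 8 - (9*8 - 3) = 8 - (72 - 3) = 8 - 1*69 = 8 - 69 = -61)
G*X = -61*(-249) = 15189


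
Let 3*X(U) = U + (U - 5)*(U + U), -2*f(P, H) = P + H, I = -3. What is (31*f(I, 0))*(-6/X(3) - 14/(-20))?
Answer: 2511/20 ≈ 125.55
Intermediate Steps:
f(P, H) = -H/2 - P/2 (f(P, H) = -(P + H)/2 = -(H + P)/2 = -H/2 - P/2)
X(U) = U/3 + 2*U*(-5 + U)/3 (X(U) = (U + (U - 5)*(U + U))/3 = (U + (-5 + U)*(2*U))/3 = (U + 2*U*(-5 + U))/3 = U/3 + 2*U*(-5 + U)/3)
(31*f(I, 0))*(-6/X(3) - 14/(-20)) = (31*(-1/2*0 - 1/2*(-3)))*(-6/(-9 + 2*3) - 14/(-20)) = (31*(0 + 3/2))*(-6/(-9 + 6) - 14*(-1/20)) = (31*(3/2))*(-6/((1/3)*3*(-3)) + 7/10) = 93*(-6/(-3) + 7/10)/2 = 93*(-6*(-1/3) + 7/10)/2 = 93*(2 + 7/10)/2 = (93/2)*(27/10) = 2511/20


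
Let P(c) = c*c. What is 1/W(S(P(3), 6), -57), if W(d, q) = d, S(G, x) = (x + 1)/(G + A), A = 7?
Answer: 16/7 ≈ 2.2857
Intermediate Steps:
P(c) = c**2
S(G, x) = (1 + x)/(7 + G) (S(G, x) = (x + 1)/(G + 7) = (1 + x)/(7 + G))
1/W(S(P(3), 6), -57) = 1/((1 + 6)/(7 + 3**2)) = 1/(7/(7 + 9)) = 1/(7/16) = 16/7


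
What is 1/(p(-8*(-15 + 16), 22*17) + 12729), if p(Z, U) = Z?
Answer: 1/12721 ≈ 7.8610e-5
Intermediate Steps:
1/(p(-8*(-15 + 16), 22*17) + 12729) = 1/(-8*(-15 + 16) + 12729) = 1/(-8*1 + 12729) = 1/(-8 + 12729) = 1/12721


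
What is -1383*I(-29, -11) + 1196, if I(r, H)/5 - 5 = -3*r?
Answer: -634984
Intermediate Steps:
I(r, H) = 25 - 15*r (I(r, H) = 25 + 5*(-3*r) = 25 - 15*r)
-1383*I(-29, -11) + 1196 = -1383*(25 - 15*(-29)) + 1196 = -1383*(25 + 435) + 1196 = -1383*460 + 1196 = -636180 + 1196 = -634984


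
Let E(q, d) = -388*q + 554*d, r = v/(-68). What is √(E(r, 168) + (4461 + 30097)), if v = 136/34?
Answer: 3*√4099074/17 ≈ 357.29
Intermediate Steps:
v = 4 (v = 136*(1/34) = 4)
r = -1/17 (r = 4/(-68) = 4*(-1/68) = -1/17 ≈ -0.058824)
√(E(r, 168) + (4461 + 30097)) = √((-388*(-1/17) + 554*168) + (4461 + 30097)) = √((388/17 + 93072) + 34558) = √(1582612/17 + 34558) = √(2170098/17) = 3*√4099074/17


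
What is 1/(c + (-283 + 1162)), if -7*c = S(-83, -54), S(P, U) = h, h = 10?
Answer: 7/6143 ≈ 0.0011395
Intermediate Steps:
S(P, U) = 10
c = -10/7 (c = -⅐*10 = -10/7 ≈ -1.4286)
1/(c + (-283 + 1162)) = 1/(-10/7 + (-283 + 1162)) = 1/(-10/7 + 879) = 1/(6143/7) = 7/6143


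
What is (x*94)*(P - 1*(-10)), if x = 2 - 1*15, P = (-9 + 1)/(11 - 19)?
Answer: -13442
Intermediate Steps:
P = 1 (P = -8/(-8) = -8*(-⅛) = 1)
x = -13 (x = 2 - 15 = -13)
(x*94)*(P - 1*(-10)) = (-13*94)*(1 - 1*(-10)) = -1222*(1 + 10) = -1222*11 = -13442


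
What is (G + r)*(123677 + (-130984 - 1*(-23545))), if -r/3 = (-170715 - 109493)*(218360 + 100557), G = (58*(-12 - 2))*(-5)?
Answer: 4353233862895784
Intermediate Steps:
G = 4060 (G = (58*(-14))*(-5) = -812*(-5) = 4060)
r = 268089284208 (r = -3*(-170715 - 109493)*(218360 + 100557) = -(-840624)*318917 = -3*(-89363094736) = 268089284208)
(G + r)*(123677 + (-130984 - 1*(-23545))) = (4060 + 268089284208)*(123677 + (-130984 - 1*(-23545))) = 268089288268*(123677 + (-130984 + 23545)) = 268089288268*(123677 - 107439) = 268089288268*16238 = 4353233862895784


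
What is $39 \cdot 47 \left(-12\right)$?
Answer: $-21996$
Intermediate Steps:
$39 \cdot 47 \left(-12\right) = 1833 \left(-12\right) = -21996$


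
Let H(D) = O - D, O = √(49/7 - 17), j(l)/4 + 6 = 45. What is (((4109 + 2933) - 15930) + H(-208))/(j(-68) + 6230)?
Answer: -140/103 + I*√10/6386 ≈ -1.3592 + 0.00049519*I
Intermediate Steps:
j(l) = 156 (j(l) = -24 + 4*45 = -24 + 180 = 156)
O = I*√10 (O = √(49*(⅐) - 17) = √(7 - 17) = √(-10) = I*√10 ≈ 3.1623*I)
H(D) = -D + I*√10 (H(D) = I*√10 - D = -D + I*√10)
(((4109 + 2933) - 15930) + H(-208))/(j(-68) + 6230) = (((4109 + 2933) - 15930) + (-1*(-208) + I*√10))/(156 + 6230) = ((7042 - 15930) + (208 + I*√10))/6386 = (-8888 + (208 + I*√10))*(1/6386) = (-8680 + I*√10)*(1/6386) = -140/103 + I*√10/6386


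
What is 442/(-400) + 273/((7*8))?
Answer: 377/100 ≈ 3.7700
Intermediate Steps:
442/(-400) + 273/((7*8)) = 442*(-1/400) + 273/56 = -221/200 + 273*(1/56) = -221/200 + 39/8 = 377/100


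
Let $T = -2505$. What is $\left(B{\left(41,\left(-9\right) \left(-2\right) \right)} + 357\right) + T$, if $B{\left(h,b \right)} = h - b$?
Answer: $-2125$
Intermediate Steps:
$\left(B{\left(41,\left(-9\right) \left(-2\right) \right)} + 357\right) + T = \left(\left(41 - \left(-9\right) \left(-2\right)\right) + 357\right) - 2505 = \left(\left(41 - 18\right) + 357\right) - 2505 = \left(23 + 357\right) - 2505 = 380 - 2505 = -2125$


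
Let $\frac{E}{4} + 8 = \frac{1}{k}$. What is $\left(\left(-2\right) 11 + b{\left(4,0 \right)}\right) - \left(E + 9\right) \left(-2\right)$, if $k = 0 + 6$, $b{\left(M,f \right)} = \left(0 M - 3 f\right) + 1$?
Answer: $- \frac{197}{3} \approx -65.667$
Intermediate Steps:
$b{\left(M,f \right)} = 1 - 3 f$ ($b{\left(M,f \right)} = \left(0 - 3 f\right) + 1 = - 3 f + 1 = 1 - 3 f$)
$k = 6$
$E = - \frac{94}{3}$ ($E = -32 + \frac{4}{6} = -32 + 4 \cdot \frac{1}{6} = -32 + \frac{2}{3} = - \frac{94}{3} \approx -31.333$)
$\left(\left(-2\right) 11 + b{\left(4,0 \right)}\right) - \left(E + 9\right) \left(-2\right) = \left(\left(-2\right) 11 + \left(1 - 0\right)\right) - \left(- \frac{94}{3} + 9\right) \left(-2\right) = \left(-22 + \left(1 + 0\right)\right) - \left(- \frac{67}{3}\right) \left(-2\right) = \left(-22 + 1\right) - \frac{134}{3} = -21 - \frac{134}{3} = - \frac{197}{3}$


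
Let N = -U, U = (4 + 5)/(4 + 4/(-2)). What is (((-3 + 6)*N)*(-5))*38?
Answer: 2565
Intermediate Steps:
U = 9/2 (U = 9/(4 + 4*(-1/2)) = 9/(4 - 2) = 9/2 ≈ 4.5000)
N = -9/2 (N = -1*9/2 = -9/2 ≈ -4.5000)
(((-3 + 6)*N)*(-5))*38 = (((-3 + 6)*(-9/2))*(-5))*38 = ((3*(-9/2))*(-5))*38 = -27/2*(-5)*38 = (135/2)*38 = 2565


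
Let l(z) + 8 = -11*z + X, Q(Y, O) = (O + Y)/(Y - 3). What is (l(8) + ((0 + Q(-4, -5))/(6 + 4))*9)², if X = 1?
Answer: 43151761/4900 ≈ 8806.5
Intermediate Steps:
Q(Y, O) = (O + Y)/(-3 + Y)
l(z) = -7 - 11*z (l(z) = -8 + (-11*z + 1) = -8 + (1 - 11*z) = -7 - 11*z)
(l(8) + ((0 + Q(-4, -5))/(6 + 4))*9)² = ((-7 - 11*8) + ((0 + (-5 - 4)/(-3 - 4))/(6 + 4))*9)² = ((-7 - 88) + ((0 - 9/(-7))/10)*9)² = (-95 + ((0 - ⅐*(-9))*(⅒))*9)² = (-95 + ((0 + 9/7)*(⅒))*9)² = (-95 + ((9/7)*(⅒))*9)² = (-95 + (9/70)*9)² = (-95 + 81/70)² = (-6569/70)² = 43151761/4900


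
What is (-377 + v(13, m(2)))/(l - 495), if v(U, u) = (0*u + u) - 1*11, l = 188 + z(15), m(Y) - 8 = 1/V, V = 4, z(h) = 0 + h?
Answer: 1519/1168 ≈ 1.3005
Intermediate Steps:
z(h) = h
m(Y) = 33/4 (m(Y) = 8 + 1/4 = 33/4)
l = 203 (l = 188 + 15 = 203)
v(U, u) = -11 + u (v(U, u) = (0 + u) - 11 = u - 11 = -11 + u)
(-377 + v(13, m(2)))/(l - 495) = (-377 + (-11 + 33/4))/(203 - 495) = (-377 - 11/4)/(-292) = -1519/4*(-1/292) = 1519/1168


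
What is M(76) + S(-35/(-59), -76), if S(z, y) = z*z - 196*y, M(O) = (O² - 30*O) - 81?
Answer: 63741816/3481 ≈ 18311.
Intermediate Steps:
M(O) = -81 + O² - 30*O
S(z, y) = z² - 196*y
M(76) + S(-35/(-59), -76) = (-81 + 76² - 30*76) + ((-35/(-59))² - 196*(-76)) = (-81 + 5776 - 2280) + ((-35*(-1/59))² + 14896) = 3415 + ((35/59)² + 14896) = 3415 + (1225/3481 + 14896) = 3415 + 51854201/3481 = 63741816/3481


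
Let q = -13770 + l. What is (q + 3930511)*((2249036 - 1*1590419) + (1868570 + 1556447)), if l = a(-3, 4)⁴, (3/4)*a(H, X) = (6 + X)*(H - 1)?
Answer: 3971807852300314/81 ≈ 4.9035e+13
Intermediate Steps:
a(H, X) = 4*(-1 + H)*(6 + X)/3 (a(H, X) = 4*((6 + X)*(H - 1))/3 = 4*((6 + X)*(-1 + H))/3 = 4*((-1 + H)*(6 + X))/3 = 4*(-1 + H)*(6 + X)/3)
l = 655360000/81 (l = (-8 + 8*(-3) - 4/3*4 + (4/3)*(-3)*4)⁴ = (-8 - 24 - 16/3 - 16)⁴ = (-160/3)⁴ = 655360000/81 ≈ 8.0909e+6)
q = 654244630/81 (q = -13770 + 655360000/81 = 654244630/81 ≈ 8.0771e+6)
(q + 3930511)*((2249036 - 1*1590419) + (1868570 + 1556447)) = (654244630/81 + 3930511)*((2249036 - 1*1590419) + (1868570 + 1556447)) = 972616021*((2249036 - 1590419) + 3425017)/81 = 972616021*(658617 + 3425017)/81 = (972616021/81)*4083634 = 3971807852300314/81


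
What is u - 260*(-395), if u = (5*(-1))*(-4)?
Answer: 102720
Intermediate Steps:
u = 20 (u = -5*(-4) = 20)
u - 260*(-395) = 20 - 260*(-395) = 20 + 102700 = 102720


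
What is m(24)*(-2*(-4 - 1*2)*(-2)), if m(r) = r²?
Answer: -13824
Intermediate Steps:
m(24)*(-2*(-4 - 1*2)*(-2)) = 24²*(-2*(-4 - 1*2)*(-2)) = 576*(-2*(-4 - 2)*(-2)) = 576*(-2*(-6)*(-2)) = 576*(12*(-2)) = 576*(-24) = -13824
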